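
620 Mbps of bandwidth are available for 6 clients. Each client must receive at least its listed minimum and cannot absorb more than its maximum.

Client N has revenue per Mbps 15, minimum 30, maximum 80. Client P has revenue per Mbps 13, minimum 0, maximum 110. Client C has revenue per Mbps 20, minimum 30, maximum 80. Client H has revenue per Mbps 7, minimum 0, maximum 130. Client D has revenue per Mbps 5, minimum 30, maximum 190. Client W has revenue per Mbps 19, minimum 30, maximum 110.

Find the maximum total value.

7780

Meeting every minimum uses 30+0+30+0+30+30 = 120 Mbps, leaving 500.
Order the clients by revenue per Mbps: Client C 20 > Client W 19 > Client N 15 > Client P 13 > Client H 7 > Client D 5.
Give Client C 50 more to hit its cap of 80 — 450 left.
Client W: +80 to 110 (cap) — 370 left.
Client N takes 50 more to reach its cap of 80 — 320 left.
Give Client P 110 more to hit its cap of 110 — 210 left.
Client H takes 130 more to reach its cap of 130 — 80 left.
Only 80 left; Client D takes them to reach 110.
Total = 15×80 + 13×110 + 20×80 + 7×130 + 5×110 + 19×110 = 7780.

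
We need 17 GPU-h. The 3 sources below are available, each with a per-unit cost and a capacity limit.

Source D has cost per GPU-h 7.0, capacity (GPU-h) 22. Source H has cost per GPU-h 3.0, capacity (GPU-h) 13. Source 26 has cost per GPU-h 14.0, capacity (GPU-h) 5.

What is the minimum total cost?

Fill from the cheapest source first.
Source H (3.0): use full 13 — 4 GPU-h to go.
Take 4 from Source D at 7.0 to finish.
Source 26: unused.
Cost = 13×3.0 + 4×7.0 = 67.

67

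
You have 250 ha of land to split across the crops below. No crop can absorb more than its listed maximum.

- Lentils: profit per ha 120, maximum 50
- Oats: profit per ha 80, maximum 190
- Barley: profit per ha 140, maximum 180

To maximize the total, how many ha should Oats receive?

Rank by profit per ha: Barley 140 > Lentils 120 > Oats 80.
Give Barley 180 to hit its cap of 180 → 70 left.
Lentils takes 50 to reach its cap of 50 → 20 left.
Only 20 left; Oats takes them to reach 20.

20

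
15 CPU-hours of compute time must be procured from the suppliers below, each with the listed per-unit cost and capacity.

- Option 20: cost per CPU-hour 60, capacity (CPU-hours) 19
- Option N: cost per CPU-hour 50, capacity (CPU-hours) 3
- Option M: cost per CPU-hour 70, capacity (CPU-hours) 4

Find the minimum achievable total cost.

Cheapest first:
Option N (50): use full 3 — 12 CPU-hours to go.
Option 20 at 60: take 12 of its 19 — requirement met.
Option M: unused.
Cost = 3×50 + 12×60 = 870.

870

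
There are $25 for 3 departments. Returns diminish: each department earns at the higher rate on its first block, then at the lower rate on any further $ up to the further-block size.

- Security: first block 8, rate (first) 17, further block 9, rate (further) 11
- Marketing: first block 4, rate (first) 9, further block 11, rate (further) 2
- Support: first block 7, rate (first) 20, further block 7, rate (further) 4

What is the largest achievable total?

Treat each block as its own option and order by rate: Support/tier1 20 > Security/tier1 17 > Security/tier2 11 > Marketing/tier1 9 > Support/tier2 4 > Marketing/tier2 2.
Fill Support tier1 block (7 at 20) ; 18 left.
Fill Security tier1 block (8 at 17) ; 10 left.
Security tier2 at 11: fill all 9 ; 1 left.
Marketing/tier1: +1 of 4 at 9; pool empty.
Total = 20×7 + 17×8 + 11×9 + 9×1 = 384.

384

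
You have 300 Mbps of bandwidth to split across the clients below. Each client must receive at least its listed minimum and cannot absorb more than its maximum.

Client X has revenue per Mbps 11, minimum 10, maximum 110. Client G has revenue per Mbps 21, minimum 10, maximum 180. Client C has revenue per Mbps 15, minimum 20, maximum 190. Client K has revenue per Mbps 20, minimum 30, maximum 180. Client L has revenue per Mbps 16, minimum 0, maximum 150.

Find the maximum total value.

5990

Meeting every minimum uses 10+10+20+30+0 = 70 Mbps, leaving 230.
Highest revenue per Mbps first: Client G 21 > Client K 20 > Client L 16 > Client C 15 > Client X 11.
Give Client G 170 more to hit its cap of 180 → 60 left.
Only 60 left; Client K takes them to reach 90.
Total = 11×10 + 21×180 + 15×20 + 20×90 = 5990.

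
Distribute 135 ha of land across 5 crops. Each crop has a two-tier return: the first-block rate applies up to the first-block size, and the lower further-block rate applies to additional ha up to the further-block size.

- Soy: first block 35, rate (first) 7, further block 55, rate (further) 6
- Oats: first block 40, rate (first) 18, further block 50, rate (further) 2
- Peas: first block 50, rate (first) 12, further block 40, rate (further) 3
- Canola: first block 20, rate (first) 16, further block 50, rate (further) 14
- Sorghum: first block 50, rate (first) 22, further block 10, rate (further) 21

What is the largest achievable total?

2560

Rank every tier by rate: Sorghum/first 22 > Sorghum/second 21 > Oats/first 18 > Canola/first 16 > Canola/second 14 > Peas/first 12 > Soy/first 7 > Soy/second 6 > Peas/second 3 > Oats/second 2.
Sorghum first at 22: fill all 50 ; 85 left.
Sorghum/second (21): +10 ; 75 left.
Oats first at 18: fill all 40 ; 35 left.
Fill Canola first block (20 at 16) ; 15 left.
15 remain; put them into Canola second at 14.
Total = 22×50 + 21×10 + 18×40 + 16×20 + 14×15 = 2560.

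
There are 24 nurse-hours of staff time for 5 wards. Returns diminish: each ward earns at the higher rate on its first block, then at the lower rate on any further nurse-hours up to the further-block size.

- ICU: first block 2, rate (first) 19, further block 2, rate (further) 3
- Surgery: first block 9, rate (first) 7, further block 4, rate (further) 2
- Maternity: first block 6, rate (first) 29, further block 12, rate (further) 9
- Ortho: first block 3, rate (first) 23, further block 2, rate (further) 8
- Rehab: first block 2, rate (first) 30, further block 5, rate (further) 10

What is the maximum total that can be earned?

Treat each block as its own option and order by rate: Rehab/T1 30 > Maternity/T1 29 > Ortho/T1 23 > ICU/T1 19 > Rehab/T2 10 > Maternity/T2 9 > Ortho/T2 8 > Surgery/T1 7 > ICU/T2 3 > Surgery/T2 2.
Rehab/T1 (30): +2 — 22 left.
Maternity/T1 (29): +6 — 16 left.
Fill Ortho T1 block (3 at 23) — 13 left.
ICU/T1 (19): +2 — 11 left.
Rehab/T2 (10): +5 — 6 left.
Maternity T2 at 9: only 6 left, fill 6.
Total = 30×2 + 29×6 + 23×3 + 19×2 + 10×5 + 9×6 = 445.

445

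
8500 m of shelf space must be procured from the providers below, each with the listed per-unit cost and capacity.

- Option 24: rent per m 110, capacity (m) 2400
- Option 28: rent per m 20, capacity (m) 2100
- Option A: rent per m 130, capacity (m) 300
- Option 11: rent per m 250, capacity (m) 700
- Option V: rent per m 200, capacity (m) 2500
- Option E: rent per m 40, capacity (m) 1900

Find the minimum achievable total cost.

Cheapest first:
Option 28 (20): use full 2100 — 6400 m to go.
Take 1900 from Option E at 40 — need 4500 more.
Option 24 (110): use full 2400 — 2100 m to go.
Option A (130): use full 300 — 1800 m to go.
Take 1800 from Option V at 200 to finish.
Option 11: unused.
Cost = 2100×20 + 1900×40 + 2400×110 + 300×130 + 1800×200 = 781000.

781000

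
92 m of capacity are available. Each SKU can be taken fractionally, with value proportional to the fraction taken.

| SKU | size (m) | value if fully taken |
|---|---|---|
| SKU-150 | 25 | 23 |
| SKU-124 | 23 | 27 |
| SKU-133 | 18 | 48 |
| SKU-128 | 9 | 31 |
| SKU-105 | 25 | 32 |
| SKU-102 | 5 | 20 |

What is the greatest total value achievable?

Best value per unit of size first: SKU-102 20/5≈4, SKU-128 31/9≈3.44, SKU-133 48/18≈2.67, SKU-105 32/25≈1.28, SKU-124 27/23≈1.17, SKU-150 23/25≈0.92.
Take all of SKU-102 (5 m, value 20) — 87 m left.
All 9 m of SKU-128 fit (value 31) — 78 remain.
SKU-133: take in full, 18 m for value 48 — 60 left.
Take all of SKU-105 (25 m, value 32) — 35 m left.
SKU-124: take in full, 23 m for value 27 — 12 left.
Only 12 m remain; take 12/25 of SKU-150 for value 23×12/25 = 11.04.
Total value = 169.04.

169.04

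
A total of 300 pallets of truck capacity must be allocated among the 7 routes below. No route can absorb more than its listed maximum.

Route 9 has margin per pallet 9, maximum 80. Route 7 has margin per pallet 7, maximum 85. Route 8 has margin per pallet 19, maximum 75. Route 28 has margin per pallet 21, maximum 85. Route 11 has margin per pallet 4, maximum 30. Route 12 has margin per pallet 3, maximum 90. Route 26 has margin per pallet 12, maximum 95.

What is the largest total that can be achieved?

Order the routes by margin per pallet: Route 28 21 > Route 8 19 > Route 26 12 > Route 9 9 > Route 7 7 > Route 11 4 > Route 12 3.
Give Route 28 85 to hit its cap of 85 — 215 left.
Route 8 takes 75 to reach its cap of 75 — 140 left.
Route 26: +95 to 95 (cap) — 45 left.
Route 9 has room for 80 but only 45 remain, so it gets 45.
Total = 9×45 + 19×75 + 21×85 + 12×95 = 4755.

4755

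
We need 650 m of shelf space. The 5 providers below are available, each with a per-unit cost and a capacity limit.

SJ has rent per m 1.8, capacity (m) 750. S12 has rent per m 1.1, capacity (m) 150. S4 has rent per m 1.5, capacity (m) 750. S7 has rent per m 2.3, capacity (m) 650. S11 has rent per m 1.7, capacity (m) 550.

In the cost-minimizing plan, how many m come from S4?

500

Cheapest first:
S12 (1.1): use full 150 — 500 m to go.
S4 at 1.5: take 500 of its 750 — requirement met.
S11, SJ, S7: unused.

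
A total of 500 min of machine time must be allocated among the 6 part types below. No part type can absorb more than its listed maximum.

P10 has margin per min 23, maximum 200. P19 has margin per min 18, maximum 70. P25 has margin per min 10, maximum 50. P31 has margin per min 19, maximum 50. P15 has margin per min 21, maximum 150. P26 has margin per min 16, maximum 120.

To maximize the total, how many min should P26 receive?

30

Highest margin per min first: P10 23 > P15 21 > P31 19 > P19 18 > P26 16 > P25 10.
P10: +200 to 200 (cap) ; 300 left.
Give P15 150 to hit its cap of 150 ; 150 left.
P31 takes 50 to reach its cap of 50 ; 100 left.
P19: +70 to 70 (cap) ; 30 left.
P26: +30 (room for 120) → 30. Pool exhausted.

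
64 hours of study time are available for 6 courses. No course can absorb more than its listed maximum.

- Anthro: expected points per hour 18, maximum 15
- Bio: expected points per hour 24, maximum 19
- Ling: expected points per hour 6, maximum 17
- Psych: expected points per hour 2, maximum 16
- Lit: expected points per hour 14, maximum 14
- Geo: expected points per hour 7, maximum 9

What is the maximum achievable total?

1027

Order the courses by expected points per hour: Bio 24 > Anthro 18 > Lit 14 > Geo 7 > Ling 6 > Psych 2.
Give Bio 19 to hit its cap of 19 → 45 left.
Anthro takes 15 to reach its cap of 15 → 30 left.
Lit takes 14 to reach its cap of 14 → 16 left.
Geo: +9 to 9 (cap) → 7 left.
Ling has room for 17 but only 7 remain, so it gets 7.
Total = 18×15 + 24×19 + 6×7 + 14×14 + 7×9 = 1027.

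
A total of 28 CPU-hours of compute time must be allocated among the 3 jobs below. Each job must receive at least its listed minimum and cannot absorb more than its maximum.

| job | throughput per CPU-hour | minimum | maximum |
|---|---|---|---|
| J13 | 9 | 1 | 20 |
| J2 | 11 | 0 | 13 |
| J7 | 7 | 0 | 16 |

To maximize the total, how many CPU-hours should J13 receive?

15

Meeting every minimum uses 1+0+0 = 1 CPU-hours, leaving 27.
Highest throughput per CPU-hour first: J2 11 > J13 9 > J7 7.
J2 takes 13 more to reach its cap of 13 — 14 left.
Only 14 left; J13 takes them to reach 15.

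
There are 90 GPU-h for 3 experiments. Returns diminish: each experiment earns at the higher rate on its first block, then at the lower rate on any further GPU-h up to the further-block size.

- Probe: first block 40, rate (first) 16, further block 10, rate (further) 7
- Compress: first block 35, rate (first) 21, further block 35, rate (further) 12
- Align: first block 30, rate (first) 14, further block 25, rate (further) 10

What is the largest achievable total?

1585

Order all 6 blocks by rate: Compress/T1 21 > Probe/T1 16 > Align/T1 14 > Compress/T2 12 > Align/T2 10 > Probe/T2 7.
Fill Compress T1 block (35 at 21) ; 55 left.
Probe T1 at 16: fill all 40 ; 15 left.
Align/T1: +15 of 30 at 14; pool empty.
Total = 21×35 + 16×40 + 14×15 = 1585.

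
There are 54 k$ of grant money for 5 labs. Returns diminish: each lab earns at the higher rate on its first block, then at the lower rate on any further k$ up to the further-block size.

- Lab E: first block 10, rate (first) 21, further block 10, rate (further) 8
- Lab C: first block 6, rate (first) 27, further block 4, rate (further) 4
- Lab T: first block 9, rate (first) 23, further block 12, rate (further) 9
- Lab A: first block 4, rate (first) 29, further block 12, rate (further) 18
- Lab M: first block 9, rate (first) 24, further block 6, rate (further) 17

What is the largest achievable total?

Rank every tier by rate: Lab A/first 29 > Lab C/first 27 > Lab M/first 24 > Lab T/first 23 > Lab E/first 21 > Lab A/second 18 > Lab M/second 17 > Lab T/second 9 > Lab E/second 8 > Lab C/second 4.
Fill Lab A first block (4 at 29) ; 50 left.
Lab C first at 27: fill all 6 ; 44 left.
Lab M first at 24: fill all 9 ; 35 left.
Lab T/first (23): +9 ; 26 left.
Lab E/first (21): +10 ; 16 left.
Lab A second at 18: fill all 12 ; 4 left.
Lab M second at 17: only 4 left, fill 4.
Total = 29×4 + 27×6 + 24×9 + 23×9 + 21×10 + 18×12 + 17×4 = 1195.

1195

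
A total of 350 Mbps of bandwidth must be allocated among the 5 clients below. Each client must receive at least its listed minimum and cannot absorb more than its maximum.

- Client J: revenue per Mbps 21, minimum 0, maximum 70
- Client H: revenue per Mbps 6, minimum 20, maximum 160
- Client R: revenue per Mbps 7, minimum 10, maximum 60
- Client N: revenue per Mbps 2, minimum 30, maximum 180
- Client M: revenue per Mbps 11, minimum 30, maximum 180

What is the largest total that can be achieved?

Meeting every minimum uses 0+20+10+30+30 = 90 Mbps, leaving 260.
Rank by revenue per Mbps: Client J 21 > Client M 11 > Client R 7 > Client H 6 > Client N 2.
Client J: +70 to 70 (cap) — 190 left.
Client M takes 150 more to reach its cap of 180 — 40 left.
Client R has room for 50 more but only 40 remain, so it gets 50.
Total = 21×70 + 6×20 + 7×50 + 2×30 + 11×180 = 3980.

3980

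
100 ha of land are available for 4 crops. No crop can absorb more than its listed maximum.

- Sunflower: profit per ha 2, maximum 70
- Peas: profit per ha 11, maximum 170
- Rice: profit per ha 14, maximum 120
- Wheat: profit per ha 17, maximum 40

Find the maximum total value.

Order the crops by profit per ha: Wheat 17 > Rice 14 > Peas 11 > Sunflower 2.
Wheat takes 40 to reach its cap of 40 — 60 left.
Rice has room for 120 but only 60 remain, so it gets 60.
Total = 14×60 + 17×40 = 1520.

1520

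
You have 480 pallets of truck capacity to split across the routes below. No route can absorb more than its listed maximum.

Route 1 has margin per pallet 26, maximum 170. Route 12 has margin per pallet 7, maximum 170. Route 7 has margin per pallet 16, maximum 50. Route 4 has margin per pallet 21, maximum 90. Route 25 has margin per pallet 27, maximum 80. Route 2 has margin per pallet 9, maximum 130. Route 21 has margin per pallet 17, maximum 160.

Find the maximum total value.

10850

Order the routes by margin per pallet: Route 25 27 > Route 1 26 > Route 4 21 > Route 21 17 > Route 7 16 > Route 2 9 > Route 12 7.
Give Route 25 80 to hit its cap of 80 → 400 left.
Route 1: +170 to 170 (cap) → 230 left.
Give Route 4 90 to hit its cap of 90 → 140 left.
Route 21 has room for 160 but only 140 remain, so it gets 140.
Total = 26×170 + 21×90 + 27×80 + 17×140 = 10850.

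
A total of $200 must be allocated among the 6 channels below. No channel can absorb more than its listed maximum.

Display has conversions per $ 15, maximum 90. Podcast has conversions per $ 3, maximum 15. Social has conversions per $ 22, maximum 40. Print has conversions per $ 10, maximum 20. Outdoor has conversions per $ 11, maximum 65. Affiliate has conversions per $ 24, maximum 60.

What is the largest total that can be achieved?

3780

Order the channels by conversions per $: Affiliate 24 > Social 22 > Display 15 > Outdoor 11 > Print 10 > Podcast 3.
Affiliate: +60 to 60 (cap) ; 140 left.
Social: +40 to 40 (cap) ; 100 left.
Give Display 90 to hit its cap of 90 ; 10 left.
Outdoor has room for 65 but only 10 remain, so it gets 10.
Total = 15×90 + 22×40 + 11×10 + 24×60 = 3780.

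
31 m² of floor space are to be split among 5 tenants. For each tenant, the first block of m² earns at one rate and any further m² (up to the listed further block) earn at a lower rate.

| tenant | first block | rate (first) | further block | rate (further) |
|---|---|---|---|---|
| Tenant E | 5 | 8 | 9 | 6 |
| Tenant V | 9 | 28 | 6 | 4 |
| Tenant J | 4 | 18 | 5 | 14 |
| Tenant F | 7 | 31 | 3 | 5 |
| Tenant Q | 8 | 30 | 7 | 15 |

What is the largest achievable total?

Order all 10 blocks by rate: Tenant F/T1 31 > Tenant Q/T1 30 > Tenant V/T1 28 > Tenant J/T1 18 > Tenant Q/T2 15 > Tenant J/T2 14 > Tenant E/T1 8 > Tenant E/T2 6 > Tenant F/T2 5 > Tenant V/T2 4.
Fill Tenant F T1 block (7 at 31) — 24 left.
Fill Tenant Q T1 block (8 at 30) — 16 left.
Tenant V/T1 (28): +9 — 7 left.
Fill Tenant J T1 block (4 at 18) — 3 left.
Tenant Q/T2: +3 of 7 at 15; pool empty.
Total = 31×7 + 30×8 + 28×9 + 18×4 + 15×3 = 826.

826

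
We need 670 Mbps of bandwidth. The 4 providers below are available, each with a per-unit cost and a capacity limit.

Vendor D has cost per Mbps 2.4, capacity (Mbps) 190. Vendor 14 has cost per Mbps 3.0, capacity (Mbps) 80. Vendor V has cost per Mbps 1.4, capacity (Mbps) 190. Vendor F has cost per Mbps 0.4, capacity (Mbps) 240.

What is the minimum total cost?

968

Cheapest first:
Take 240 from Vendor F at 0.4 — need 430 more.
Take 190 from Vendor V at 1.4 — need 240 more.
Vendor D at 2.4: take all 190 Mbps — 50 still needed.
Take 50 from Vendor 14 at 3.0 to finish.
Cost = 240×0.4 + 190×1.4 + 190×2.4 + 50×3.0 = 968.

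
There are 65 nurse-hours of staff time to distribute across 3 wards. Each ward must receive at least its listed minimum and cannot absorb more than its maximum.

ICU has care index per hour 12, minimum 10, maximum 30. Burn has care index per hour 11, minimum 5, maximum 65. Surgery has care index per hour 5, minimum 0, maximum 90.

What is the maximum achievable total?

Meeting every minimum uses 10+5+0 = 15 nurse-hours, leaving 50.
Highest care index per hour first: ICU 12 > Burn 11 > Surgery 5.
Give ICU 20 more to hit its cap of 30 → 30 left.
Burn: +30 (room for 60) → 35. Pool exhausted.
Total = 12×30 + 11×35 = 745.

745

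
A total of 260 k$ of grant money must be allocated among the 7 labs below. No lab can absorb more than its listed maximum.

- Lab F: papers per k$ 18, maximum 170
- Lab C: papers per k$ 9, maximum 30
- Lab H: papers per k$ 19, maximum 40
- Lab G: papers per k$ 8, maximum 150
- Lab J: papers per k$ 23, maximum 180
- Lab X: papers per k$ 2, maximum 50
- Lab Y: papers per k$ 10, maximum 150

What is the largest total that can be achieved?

Order the labs by papers per k$: Lab J 23 > Lab H 19 > Lab F 18 > Lab Y 10 > Lab C 9 > Lab G 8 > Lab X 2.
Lab J: +180 to 180 (cap) ; 80 left.
Lab H takes 40 to reach its cap of 40 ; 40 left.
Lab F: +40 (room for 170) → 40. Pool exhausted.
Total = 18×40 + 19×40 + 23×180 = 5620.

5620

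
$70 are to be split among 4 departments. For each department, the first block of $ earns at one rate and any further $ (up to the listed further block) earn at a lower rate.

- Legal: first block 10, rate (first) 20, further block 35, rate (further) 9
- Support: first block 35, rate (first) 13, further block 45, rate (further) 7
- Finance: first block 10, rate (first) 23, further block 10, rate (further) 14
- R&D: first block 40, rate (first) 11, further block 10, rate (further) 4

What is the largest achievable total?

Rank every tier by rate: Finance/first 23 > Legal/first 20 > Finance/second 14 > Support/first 13 > R&D/first 11 > Legal/second 9 > Support/second 7 > R&D/second 4.
Finance first at 23: fill all 10 — 60 left.
Legal first at 20: fill all 10 — 50 left.
Finance/second (14): +10 — 40 left.
Support first at 13: fill all 35 — 5 left.
R&D/first: +5 of 40 at 11; pool empty.
Total = 23×10 + 20×10 + 14×10 + 13×35 + 11×5 = 1080.

1080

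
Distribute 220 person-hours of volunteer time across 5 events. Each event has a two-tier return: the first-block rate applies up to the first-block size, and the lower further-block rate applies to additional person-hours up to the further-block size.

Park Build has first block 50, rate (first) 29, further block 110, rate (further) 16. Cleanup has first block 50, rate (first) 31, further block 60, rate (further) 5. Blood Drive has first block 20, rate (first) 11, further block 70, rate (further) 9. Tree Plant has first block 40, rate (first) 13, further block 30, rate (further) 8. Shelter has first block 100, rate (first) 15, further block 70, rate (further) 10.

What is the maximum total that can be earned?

4910

Treat each block as its own option and order by rate: Cleanup/first 31 > Park Build/first 29 > Park Build/second 16 > Shelter/first 15 > Tree Plant/first 13 > Blood Drive/first 11 > Shelter/second 10 > Blood Drive/second 9 > Tree Plant/second 8 > Cleanup/second 5.
Fill Cleanup first block (50 at 31) ; 170 left.
Park Build first at 29: fill all 50 ; 120 left.
Fill Park Build second block (110 at 16) ; 10 left.
Shelter first at 15: only 10 left, fill 10.
Total = 31×50 + 29×50 + 16×110 + 15×10 = 4910.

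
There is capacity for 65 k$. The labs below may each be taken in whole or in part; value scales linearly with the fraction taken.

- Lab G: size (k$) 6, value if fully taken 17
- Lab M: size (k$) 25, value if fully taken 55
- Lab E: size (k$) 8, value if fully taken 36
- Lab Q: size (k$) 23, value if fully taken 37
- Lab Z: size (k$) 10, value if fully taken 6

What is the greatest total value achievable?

146.8

Sort by value density: Lab E 36/8≈4.5, Lab G 17/6≈2.83, Lab M 55/25≈2.2, Lab Q 37/23≈1.61, Lab Z 6/10≈0.6.
Take all of Lab E (8 k$, value 36) — 57 k$ left.
All 6 k$ of Lab G fit (value 17) — 51 remain.
Lab M: take in full, 25 k$ for value 55 — 26 left.
Lab Q: take in full, 23 k$ for value 37 — 3 left.
3 k$ left: a 3/10 share of Lab Z gives 6×3/10 = 1.8.
Total value = 146.8.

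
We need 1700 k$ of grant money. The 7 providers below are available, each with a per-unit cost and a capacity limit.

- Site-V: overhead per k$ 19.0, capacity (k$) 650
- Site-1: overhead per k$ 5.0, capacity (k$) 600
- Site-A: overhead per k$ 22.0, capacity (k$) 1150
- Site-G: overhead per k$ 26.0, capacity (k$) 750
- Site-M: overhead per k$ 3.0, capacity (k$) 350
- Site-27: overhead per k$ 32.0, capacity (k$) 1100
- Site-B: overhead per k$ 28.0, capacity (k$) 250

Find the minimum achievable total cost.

Cheapest first:
Site-M (3.0): use full 350 → 1350 k$ to go.
Site-1 (5.0): use full 600 → 750 k$ to go.
Site-V at 19.0: take all 650 k$ → 100 still needed.
Take 100 from Site-A at 22.0 to finish.
Site-G, Site-B, Site-27: unused.
Cost = 350×3.0 + 600×5.0 + 650×19.0 + 100×22.0 = 18600.

18600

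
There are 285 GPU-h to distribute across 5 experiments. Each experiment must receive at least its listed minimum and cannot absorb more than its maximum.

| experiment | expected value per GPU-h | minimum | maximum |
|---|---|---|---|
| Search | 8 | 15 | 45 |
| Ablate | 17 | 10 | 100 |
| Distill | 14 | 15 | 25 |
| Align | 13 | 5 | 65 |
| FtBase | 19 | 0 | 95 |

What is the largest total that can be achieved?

4625

Meeting every minimum uses 15+10+15+5+0 = 45 GPU-h, leaving 240.
Highest expected value per GPU-h first: FtBase 19 > Ablate 17 > Distill 14 > Align 13 > Search 8.
FtBase takes 95 more to reach its cap of 95 — 145 left.
Give Ablate 90 more to hit its cap of 100 — 55 left.
Distill takes 10 more to reach its cap of 25 — 45 left.
Align has room for 60 more but only 45 remain, so it gets 50.
Total = 8×15 + 17×100 + 14×25 + 13×50 + 19×95 = 4625.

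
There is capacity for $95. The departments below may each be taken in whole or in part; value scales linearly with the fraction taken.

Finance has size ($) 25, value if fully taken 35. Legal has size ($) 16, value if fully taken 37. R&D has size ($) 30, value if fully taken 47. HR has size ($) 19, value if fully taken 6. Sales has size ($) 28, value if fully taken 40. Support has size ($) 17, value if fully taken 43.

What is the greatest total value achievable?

172.6

Sort by value density: Support 43/17≈2.53, Legal 37/16≈2.31, R&D 47/30≈1.57, Sales 40/28≈1.43, Finance 35/25≈1.4, HR 6/19≈0.316.
All 17 $ of Support fit (value 43) → 78 remain.
Take all of Legal (16 $, value 37) → 62 $ left.
Take all of R&D (30 $, value 47) → 32 $ left.
Sales: take in full, 28 $ for value 40 → 4 left.
4 $ left: a 4/25 share of Finance gives 35×4/25 = 5.6.
Total value = 172.6.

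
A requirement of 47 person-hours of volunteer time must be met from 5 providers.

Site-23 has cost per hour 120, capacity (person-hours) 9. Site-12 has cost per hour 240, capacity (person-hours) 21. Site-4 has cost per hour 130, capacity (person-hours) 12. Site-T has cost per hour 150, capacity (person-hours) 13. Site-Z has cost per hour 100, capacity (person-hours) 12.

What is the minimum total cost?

6030

Fill from the cheapest provider first.
Take 12 from Site-Z at 100 — need 35 more.
Site-23 at 120: take all 9 person-hours — 26 still needed.
Site-4 (130): use full 12 — 14 person-hours to go.
Site-T at 150: take all 13 person-hours — 1 still needed.
Take 1 from Site-12 at 240 to finish.
Cost = 12×100 + 9×120 + 12×130 + 13×150 + 1×240 = 6030.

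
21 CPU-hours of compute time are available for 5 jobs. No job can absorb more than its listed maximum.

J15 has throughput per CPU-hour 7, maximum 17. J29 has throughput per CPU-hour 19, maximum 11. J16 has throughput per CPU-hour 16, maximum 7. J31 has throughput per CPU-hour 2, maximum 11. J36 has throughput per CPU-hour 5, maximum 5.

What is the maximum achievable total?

342

Rank by throughput per CPU-hour: J29 19 > J16 16 > J15 7 > J36 5 > J31 2.
Give J29 11 to hit its cap of 11 — 10 left.
J16 takes 7 to reach its cap of 7 — 3 left.
J15 has room for 17 but only 3 remain, so it gets 3.
Total = 7×3 + 19×11 + 16×7 = 342.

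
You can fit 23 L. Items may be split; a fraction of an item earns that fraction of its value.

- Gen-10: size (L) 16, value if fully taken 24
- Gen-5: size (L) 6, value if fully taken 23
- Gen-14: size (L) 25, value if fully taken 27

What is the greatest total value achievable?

48.08

Rank by value-to-size ratio: Gen-5 23/6≈3.83, Gen-10 24/16≈1.5, Gen-14 27/25≈1.08.
Gen-5: take in full, 6 L for value 23 → 17 left.
Take all of Gen-10 (16 L, value 24) → 1 L left.
Fill the last 1 L with part of Gen-14: 1/25 of it earns 1.08.
Total value = 48.08.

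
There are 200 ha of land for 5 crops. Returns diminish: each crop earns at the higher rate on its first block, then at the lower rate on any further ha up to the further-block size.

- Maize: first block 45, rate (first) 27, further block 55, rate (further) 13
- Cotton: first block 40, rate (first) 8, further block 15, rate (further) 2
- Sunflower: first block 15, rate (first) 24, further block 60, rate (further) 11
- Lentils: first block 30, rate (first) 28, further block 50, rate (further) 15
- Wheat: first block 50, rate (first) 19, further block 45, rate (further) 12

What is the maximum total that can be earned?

Rank every tier by rate: Lentils/T1 28 > Maize/T1 27 > Sunflower/T1 24 > Wheat/T1 19 > Lentils/T2 15 > Maize/T2 13 > Wheat/T2 12 > Sunflower/T2 11 > Cotton/T1 8 > Cotton/T2 2.
Lentils T1 at 28: fill all 30 → 170 left.
Fill Maize T1 block (45 at 27) → 125 left.
Sunflower T1 at 24: fill all 15 → 110 left.
Fill Wheat T1 block (50 at 19) → 60 left.
Lentils/T2 (15): +50 → 10 left.
Maize/T2: +10 of 55 at 13; pool empty.
Total = 28×30 + 27×45 + 24×15 + 19×50 + 15×50 + 13×10 = 4245.

4245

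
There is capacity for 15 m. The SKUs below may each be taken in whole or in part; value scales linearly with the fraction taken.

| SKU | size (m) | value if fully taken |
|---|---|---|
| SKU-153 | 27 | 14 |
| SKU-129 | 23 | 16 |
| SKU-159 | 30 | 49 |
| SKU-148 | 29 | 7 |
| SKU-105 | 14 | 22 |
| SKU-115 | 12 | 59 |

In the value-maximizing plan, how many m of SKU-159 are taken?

3

Best value per unit of size first: SKU-115 59/12≈4.92, SKU-159 49/30≈1.63, SKU-105 22/14≈1.57, SKU-129 16/23≈0.696, SKU-153 14/27≈0.519, SKU-148 7/29≈0.241.
All 12 m of SKU-115 fit (value 59) → 3 remain.
Only 3 m remain; take 3/30 of SKU-159 for value 49×3/30 = 4.9.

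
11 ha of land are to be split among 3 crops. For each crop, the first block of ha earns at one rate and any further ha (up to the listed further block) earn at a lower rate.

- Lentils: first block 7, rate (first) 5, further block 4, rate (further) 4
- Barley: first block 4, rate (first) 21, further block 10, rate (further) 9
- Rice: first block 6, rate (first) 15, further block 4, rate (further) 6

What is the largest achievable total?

183

Rank every tier by rate: Barley/first 21 > Rice/first 15 > Barley/second 9 > Rice/second 6 > Lentils/first 5 > Lentils/second 4.
Fill Barley first block (4 at 21) ; 7 left.
Rice first at 15: fill all 6 ; 1 left.
1 remain; put them into Barley second at 9.
Total = 21×4 + 15×6 + 9×1 = 183.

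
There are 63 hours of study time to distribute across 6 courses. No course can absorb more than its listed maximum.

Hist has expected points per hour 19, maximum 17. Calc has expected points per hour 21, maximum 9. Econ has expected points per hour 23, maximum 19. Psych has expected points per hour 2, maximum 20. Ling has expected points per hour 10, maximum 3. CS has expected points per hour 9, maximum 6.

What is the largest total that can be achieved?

Highest expected points per hour first: Econ 23 > Calc 21 > Hist 19 > Ling 10 > CS 9 > Psych 2.
Give Econ 19 to hit its cap of 19 — 44 left.
Give Calc 9 to hit its cap of 9 — 35 left.
Hist: +17 to 17 (cap) — 18 left.
Ling: +3 to 3 (cap) — 15 left.
Give CS 6 to hit its cap of 6 — 9 left.
Psych has room for 20 but only 9 remain, so it gets 9.
Total = 19×17 + 21×9 + 23×19 + 2×9 + 10×3 + 9×6 = 1051.

1051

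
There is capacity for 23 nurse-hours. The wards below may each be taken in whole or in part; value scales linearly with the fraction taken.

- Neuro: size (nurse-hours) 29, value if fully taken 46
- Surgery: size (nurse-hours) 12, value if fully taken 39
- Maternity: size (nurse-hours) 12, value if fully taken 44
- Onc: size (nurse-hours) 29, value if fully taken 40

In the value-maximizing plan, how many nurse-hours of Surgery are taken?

11

Sort by value density: Maternity 44/12≈3.67, Surgery 39/12≈3.25, Neuro 46/29≈1.59, Onc 40/29≈1.38.
All 12 nurse-hours of Maternity fit (value 44) → 11 remain.
Fill the last 11 nurse-hours with part of Surgery: 11/12 of it earns 35.75.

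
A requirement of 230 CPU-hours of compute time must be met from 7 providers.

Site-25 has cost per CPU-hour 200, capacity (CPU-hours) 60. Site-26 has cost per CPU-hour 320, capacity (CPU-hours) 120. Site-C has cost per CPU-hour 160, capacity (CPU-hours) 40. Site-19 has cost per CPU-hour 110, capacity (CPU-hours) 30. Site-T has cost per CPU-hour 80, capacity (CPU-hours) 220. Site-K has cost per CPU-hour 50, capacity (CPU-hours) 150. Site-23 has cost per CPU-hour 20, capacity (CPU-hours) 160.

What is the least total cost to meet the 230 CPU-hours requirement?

6700

Use providers in increasing cost order.
Take 160 from Site-23 at 20 → need 70 more.
Site-K at 50: take 70 of its 150 → requirement met.
Site-T, Site-19, Site-C, Site-25, Site-26: unused.
Cost = 160×20 + 70×50 = 6700.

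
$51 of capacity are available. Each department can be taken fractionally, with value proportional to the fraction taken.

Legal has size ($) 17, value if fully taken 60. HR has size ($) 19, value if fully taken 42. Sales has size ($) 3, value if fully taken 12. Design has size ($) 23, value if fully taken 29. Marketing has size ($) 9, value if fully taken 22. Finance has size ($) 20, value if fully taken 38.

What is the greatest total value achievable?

Sort by value density: Sales 12/3≈4, Legal 60/17≈3.53, Marketing 22/9≈2.44, HR 42/19≈2.21, Finance 38/20≈1.9, Design 29/23≈1.26.
Take all of Sales (3 $, value 12) → 48 $ left.
Legal: take in full, 17 $ for value 60 → 31 left.
Marketing: take in full, 9 $ for value 22 → 22 left.
All 19 $ of HR fit (value 42) → 3 remain.
Only 3 $ remain; take 3/20 of Finance for value 38×3/20 = 5.7.
Total value = 141.7.

141.7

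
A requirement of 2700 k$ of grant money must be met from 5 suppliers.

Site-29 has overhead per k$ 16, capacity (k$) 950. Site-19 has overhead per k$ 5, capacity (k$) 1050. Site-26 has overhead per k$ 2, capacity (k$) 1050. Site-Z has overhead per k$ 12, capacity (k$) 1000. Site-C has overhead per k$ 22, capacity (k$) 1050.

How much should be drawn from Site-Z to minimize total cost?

Use suppliers in increasing cost order.
Take 1050 from Site-26 at 2 — need 1650 more.
Take 1050 from Site-19 at 5 — need 600 more.
Take 600 from Site-Z at 12 to finish.
Site-29, Site-C: unused.

600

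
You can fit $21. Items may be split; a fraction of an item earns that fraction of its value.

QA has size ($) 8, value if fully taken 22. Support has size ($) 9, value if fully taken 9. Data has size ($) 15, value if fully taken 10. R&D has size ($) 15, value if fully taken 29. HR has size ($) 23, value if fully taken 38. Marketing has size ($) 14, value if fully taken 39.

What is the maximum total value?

58.25

Rank by value-to-size ratio: Marketing 39/14≈2.79, QA 22/8≈2.75, R&D 29/15≈1.93, HR 38/23≈1.65, Support 9/9≈1, Data 10/15≈0.667.
All 14 $ of Marketing fit (value 39) → 7 remain.
Only 7 $ remain; take 7/8 of QA for value 22×7/8 = 19.25.
Total value = 58.25.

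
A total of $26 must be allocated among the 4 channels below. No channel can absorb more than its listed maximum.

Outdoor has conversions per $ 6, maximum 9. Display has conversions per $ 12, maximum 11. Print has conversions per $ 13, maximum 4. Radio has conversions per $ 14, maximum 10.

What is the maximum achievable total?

Highest conversions per $ first: Radio 14 > Print 13 > Display 12 > Outdoor 6.
Radio: +10 to 10 (cap) → 16 left.
Print takes 4 to reach its cap of 4 → 12 left.
Display takes 11 to reach its cap of 11 → 1 left.
Only 1 left; Outdoor takes them to reach 1.
Total = 6×1 + 12×11 + 13×4 + 14×10 = 330.

330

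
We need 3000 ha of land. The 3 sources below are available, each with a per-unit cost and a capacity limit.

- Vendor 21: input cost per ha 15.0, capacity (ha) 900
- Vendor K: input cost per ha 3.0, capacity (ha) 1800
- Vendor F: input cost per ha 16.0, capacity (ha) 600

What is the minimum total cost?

23700

Cheapest first:
Vendor K (3.0): use full 1800 → 1200 ha to go.
Vendor 21 (15.0): use full 900 → 300 ha to go.
Vendor F at 16.0: take 300 of its 600 → requirement met.
Cost = 1800×3.0 + 900×15.0 + 300×16.0 = 23700.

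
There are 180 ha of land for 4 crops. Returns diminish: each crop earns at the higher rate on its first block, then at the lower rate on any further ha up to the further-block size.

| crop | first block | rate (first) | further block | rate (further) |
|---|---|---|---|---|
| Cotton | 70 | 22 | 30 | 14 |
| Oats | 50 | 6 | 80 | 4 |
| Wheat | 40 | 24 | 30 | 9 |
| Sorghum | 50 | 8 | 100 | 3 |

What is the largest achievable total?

Order all 8 blocks by rate: Wheat/T1 24 > Cotton/T1 22 > Cotton/T2 14 > Wheat/T2 9 > Sorghum/T1 8 > Oats/T1 6 > Oats/T2 4 > Sorghum/T2 3.
Fill Wheat T1 block (40 at 24) — 140 left.
Cotton T1 at 22: fill all 70 — 70 left.
Cotton/T2 (14): +30 — 40 left.
Fill Wheat T2 block (30 at 9) — 10 left.
Sorghum/T1: +10 of 50 at 8; pool empty.
Total = 24×40 + 22×70 + 14×30 + 9×30 + 8×10 = 3270.

3270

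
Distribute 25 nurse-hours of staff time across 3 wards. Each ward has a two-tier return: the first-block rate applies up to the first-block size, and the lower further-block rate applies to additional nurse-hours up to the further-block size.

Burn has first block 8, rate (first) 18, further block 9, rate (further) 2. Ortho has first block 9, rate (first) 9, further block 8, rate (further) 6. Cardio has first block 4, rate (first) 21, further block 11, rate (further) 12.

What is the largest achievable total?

Treat each block as its own option and order by rate: Cardio/first 21 > Burn/first 18 > Cardio/second 12 > Ortho/first 9 > Ortho/second 6 > Burn/second 2.
Fill Cardio first block (4 at 21) → 21 left.
Fill Burn first block (8 at 18) → 13 left.
Cardio/second (12): +11 → 2 left.
Ortho first at 9: only 2 left, fill 2.
Total = 21×4 + 18×8 + 12×11 + 9×2 = 378.

378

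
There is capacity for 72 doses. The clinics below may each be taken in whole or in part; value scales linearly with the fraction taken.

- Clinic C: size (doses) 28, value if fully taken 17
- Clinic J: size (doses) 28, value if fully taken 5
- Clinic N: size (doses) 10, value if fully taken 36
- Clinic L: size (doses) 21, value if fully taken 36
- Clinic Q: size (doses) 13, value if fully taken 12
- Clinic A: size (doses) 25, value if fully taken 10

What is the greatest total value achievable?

Sort by value density: Clinic N 36/10≈3.6, Clinic L 36/21≈1.71, Clinic Q 12/13≈0.923, Clinic C 17/28≈0.607, Clinic A 10/25≈0.4, Clinic J 5/28≈0.179.
Take all of Clinic N (10 doses, value 36) — 62 doses left.
All 21 doses of Clinic L fit (value 36) — 41 remain.
Clinic Q: take in full, 13 doses for value 12 — 28 left.
All 28 doses of Clinic C fit (value 17) — 0 remain.
Total value = 101.

101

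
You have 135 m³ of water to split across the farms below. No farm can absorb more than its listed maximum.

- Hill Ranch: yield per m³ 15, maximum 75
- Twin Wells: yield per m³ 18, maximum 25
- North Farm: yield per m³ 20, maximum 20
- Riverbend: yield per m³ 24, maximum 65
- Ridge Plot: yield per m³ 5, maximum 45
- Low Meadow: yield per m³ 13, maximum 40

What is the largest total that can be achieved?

Highest yield per m³ first: Riverbend 24 > North Farm 20 > Twin Wells 18 > Hill Ranch 15 > Low Meadow 13 > Ridge Plot 5.
Riverbend: +65 to 65 (cap) ; 70 left.
Give North Farm 20 to hit its cap of 20 ; 50 left.
Give Twin Wells 25 to hit its cap of 25 ; 25 left.
Hill Ranch: +25 (room for 75) → 25. Pool exhausted.
Total = 15×25 + 18×25 + 20×20 + 24×65 = 2785.

2785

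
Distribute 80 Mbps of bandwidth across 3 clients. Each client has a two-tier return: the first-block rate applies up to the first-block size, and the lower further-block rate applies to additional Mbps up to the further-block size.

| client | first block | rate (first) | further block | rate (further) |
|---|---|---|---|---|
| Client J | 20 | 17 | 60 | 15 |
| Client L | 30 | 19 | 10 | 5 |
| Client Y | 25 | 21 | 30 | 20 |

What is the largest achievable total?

1600

Order all 6 blocks by rate: Client Y/first 21 > Client Y/second 20 > Client L/first 19 > Client J/first 17 > Client J/second 15 > Client L/second 5.
Client Y/first (21): +25 — 55 left.
Fill Client Y second block (30 at 20) — 25 left.
25 remain; put them into Client L first at 19.
Total = 21×25 + 20×30 + 19×25 = 1600.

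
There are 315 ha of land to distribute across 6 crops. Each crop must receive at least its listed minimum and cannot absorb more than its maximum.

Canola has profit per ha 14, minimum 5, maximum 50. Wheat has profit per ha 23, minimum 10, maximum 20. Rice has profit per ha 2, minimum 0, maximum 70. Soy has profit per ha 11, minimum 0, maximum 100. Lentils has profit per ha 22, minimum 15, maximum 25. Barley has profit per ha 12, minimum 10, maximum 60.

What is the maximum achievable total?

3650

Meeting every minimum uses 5+10+0+0+15+10 = 40 ha, leaving 275.
Highest profit per ha first: Wheat 23 > Lentils 22 > Canola 14 > Barley 12 > Soy 11 > Rice 2.
Wheat: +10 to 20 (cap) — 265 left.
Give Lentils 10 more to hit its cap of 25 — 255 left.
Canola: +45 to 50 (cap) — 210 left.
Barley takes 50 more to reach its cap of 60 — 160 left.
Soy takes 100 more to reach its cap of 100 — 60 left.
Rice has room for 70 more but only 60 remain, so it gets 60.
Total = 14×50 + 23×20 + 2×60 + 11×100 + 22×25 + 12×60 = 3650.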